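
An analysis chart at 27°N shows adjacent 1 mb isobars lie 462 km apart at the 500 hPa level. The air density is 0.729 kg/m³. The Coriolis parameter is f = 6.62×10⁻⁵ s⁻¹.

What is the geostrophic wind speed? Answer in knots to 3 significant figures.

Pressure gradient: |∂P/∂n| = 100 Pa / 462000 m = 2.16×10⁻⁴ Pa/m
Geostrophic balance (pressure-gradient force = Coriolis force):
V_g = (1/(fρ)) |∂P/∂n| = 2.16×10⁻⁴ / (6.62×10⁻⁵ × 0.729) = 4.49 m/s
Converting: 4.49 m/s × 1.944 = 8.72 knots

8.72 knots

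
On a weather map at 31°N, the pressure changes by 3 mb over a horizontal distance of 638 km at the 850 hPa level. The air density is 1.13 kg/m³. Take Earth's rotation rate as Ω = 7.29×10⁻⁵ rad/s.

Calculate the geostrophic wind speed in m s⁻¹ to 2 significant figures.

5.5 m s⁻¹

Coriolis parameter at 31°N:
f = 2Ω sin φ = 2 × 7.29×10⁻⁵ × sin 31° = 7.51×10⁻⁵ s⁻¹
Pressure gradient: |∂P/∂n| = 300 Pa / 638000 m = 4.70×10⁻⁴ Pa/m
Geostrophic balance (pressure-gradient force = Coriolis force):
V_g = (1/(fρ)) |∂P/∂n| = 4.70×10⁻⁴ / (7.51×10⁻⁵ × 1.13) = 5.54 m/s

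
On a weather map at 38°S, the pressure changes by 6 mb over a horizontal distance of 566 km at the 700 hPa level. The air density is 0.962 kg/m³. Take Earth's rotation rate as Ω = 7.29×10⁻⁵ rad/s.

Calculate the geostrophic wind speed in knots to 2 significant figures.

Coriolis parameter at 38°S:
f = 2Ω sin φ = 2 × 7.29×10⁻⁵ × sin 38° = 8.98×10⁻⁵ s⁻¹
Pressure gradient: |∂P/∂n| = 600 Pa / 566000 m = 1.06×10⁻³ Pa/m
Geostrophic balance (pressure-gradient force = Coriolis force):
V_g = (1/(fρ)) |∂P/∂n| = 1.06×10⁻³ / (8.98×10⁻⁵ × 0.962) = 12.3 m/s
Converting: 12.3 m/s × 1.944 = 24 knots

24 knots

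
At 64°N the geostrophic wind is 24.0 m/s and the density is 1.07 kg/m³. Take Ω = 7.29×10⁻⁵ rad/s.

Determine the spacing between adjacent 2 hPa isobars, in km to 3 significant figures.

59.4 km

Coriolis parameter at 64°N:
f = 2Ω sin φ = 2 × 7.29×10⁻⁵ × sin 64° = 1.31×10⁻⁴ s⁻¹
Geostrophic balance rearranged: |∂P/∂n| = f ρ V_g
|∂P/∂n| = 1.31×10⁻⁴ × 1.07 × 24.0 = 3.37×10⁻³ Pa/m
Isobar spacing: Δn = ΔP/|∂P/∂n| = 200 Pa / 3.37×10⁻³ Pa/m = 59432 m ≈ 59.4 km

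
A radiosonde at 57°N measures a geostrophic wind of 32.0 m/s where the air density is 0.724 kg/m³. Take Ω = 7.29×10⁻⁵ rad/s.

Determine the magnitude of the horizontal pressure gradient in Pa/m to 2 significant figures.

Coriolis parameter at 57°N:
f = 2Ω sin φ = 2 × 7.29×10⁻⁵ × sin 57° = 1.22×10⁻⁴ s⁻¹
Geostrophic balance rearranged: |∂P/∂n| = f ρ V_g
|∂P/∂n| = 1.22×10⁻⁴ × 0.724 × 32.0 = 2.83×10⁻³ Pa/m

2.8×10⁻³ Pa/m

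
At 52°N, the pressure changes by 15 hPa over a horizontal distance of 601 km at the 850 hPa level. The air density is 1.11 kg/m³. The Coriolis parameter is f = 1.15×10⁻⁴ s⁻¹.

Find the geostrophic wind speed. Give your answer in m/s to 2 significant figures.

Pressure gradient: |∂P/∂n| = 1500 Pa / 601000 m = 2.50×10⁻³ Pa/m
Geostrophic balance (pressure-gradient force = Coriolis force):
V_g = (1/(fρ)) |∂P/∂n| = 2.50×10⁻³ / (1.15×10⁻⁴ × 1.11) = 19.6 m/s

20 m/s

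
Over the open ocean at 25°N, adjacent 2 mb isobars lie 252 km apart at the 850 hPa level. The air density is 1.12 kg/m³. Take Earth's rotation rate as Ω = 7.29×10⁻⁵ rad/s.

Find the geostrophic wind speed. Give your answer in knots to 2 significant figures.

22 knots

Coriolis parameter at 25°N:
f = 2Ω sin φ = 2 × 7.29×10⁻⁵ × sin 25° = 6.16×10⁻⁵ s⁻¹
Pressure gradient: |∂P/∂n| = 200 Pa / 252000 m = 7.94×10⁻⁴ Pa/m
Geostrophic balance (pressure-gradient force = Coriolis force):
V_g = (1/(fρ)) |∂P/∂n| = 7.94×10⁻⁴ / (6.16×10⁻⁵ × 1.12) = 11.5 m/s
Converting: 11.5 m/s × 1.944 = 22 knots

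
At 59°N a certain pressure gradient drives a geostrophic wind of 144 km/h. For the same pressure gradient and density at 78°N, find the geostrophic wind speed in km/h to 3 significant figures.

126 km/h

With the same pressure gradient and density, V_g ∝ 1/f ∝ 1/sin φ.
V₂ = V₁ · sin φ₁ / sin φ₂ = 144 × sin 59° / sin 78°
V₂ = 144 × 0.8572/0.9781 = 126 km/h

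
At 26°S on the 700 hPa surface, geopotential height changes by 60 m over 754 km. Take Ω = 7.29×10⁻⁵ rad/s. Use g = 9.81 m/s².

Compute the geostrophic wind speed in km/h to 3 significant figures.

Coriolis parameter at 26°S:
f = 2Ω sin φ = 2 × 7.29×10⁻⁵ × sin 26° = 6.39×10⁻⁵ s⁻¹
Height gradient: |∂Z/∂n| = 60 m / 754000 m = 7.96×10⁻⁵
On a pressure surface, geostrophic balance gives V_g = (g/f)|∂Z/∂n|:
V_g = 9.81 × 7.96×10⁻⁵ / 6.39×10⁻⁵ = 12.2 m/s
Converting: 12.2 m/s × 3.6 = 44.0 km/h

44.0 km/h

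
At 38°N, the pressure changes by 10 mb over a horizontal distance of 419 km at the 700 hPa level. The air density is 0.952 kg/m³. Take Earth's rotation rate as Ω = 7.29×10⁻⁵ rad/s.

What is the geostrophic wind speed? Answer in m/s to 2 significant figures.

Coriolis parameter at 38°N:
f = 2Ω sin φ = 2 × 7.29×10⁻⁵ × sin 38° = 8.98×10⁻⁵ s⁻¹
Pressure gradient: |∂P/∂n| = 1000 Pa / 419000 m = 2.39×10⁻³ Pa/m
Geostrophic balance (pressure-gradient force = Coriolis force):
V_g = (1/(fρ)) |∂P/∂n| = 2.39×10⁻³ / (8.98×10⁻⁵ × 0.952) = 27.9 m/s

28 m/s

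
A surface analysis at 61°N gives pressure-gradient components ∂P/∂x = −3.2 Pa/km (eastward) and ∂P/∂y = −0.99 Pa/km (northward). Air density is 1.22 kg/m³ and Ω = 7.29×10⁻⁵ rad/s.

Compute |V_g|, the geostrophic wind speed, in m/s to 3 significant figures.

21.5 m/s

Coriolis parameter at 61°N:
f = 2Ω sin φ = 2 × 7.29×10⁻⁵ × sin 61° = 1.28×10⁻⁴ s⁻¹
Component geostrophic relations (x east, y north):
u_g = −(1/(fρ)) ∂P/∂y,  v_g = (1/(fρ)) ∂P/∂x
u_g = −(−0.99×10⁻³)/(1.28×10⁻⁴ × 1.22) = 6.36 m/s;  v_g = (−3.2×10⁻³)/(1.28×10⁻⁴ × 1.22) = −20.6 m/s
|V_g| = √(u_g² + v_g²) = 21.5 m/s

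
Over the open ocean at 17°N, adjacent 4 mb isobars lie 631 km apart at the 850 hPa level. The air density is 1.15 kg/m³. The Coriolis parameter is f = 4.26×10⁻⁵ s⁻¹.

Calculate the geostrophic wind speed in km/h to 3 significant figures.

46.6 km/h

Pressure gradient: |∂P/∂n| = 400 Pa / 631000 m = 6.34×10⁻⁴ Pa/m
Geostrophic balance (pressure-gradient force = Coriolis force):
V_g = (1/(fρ)) |∂P/∂n| = 6.34×10⁻⁴ / (4.26×10⁻⁵ × 1.15) = 12.9 m/s
Converting: 12.9 m/s × 3.6 = 46.6 km/h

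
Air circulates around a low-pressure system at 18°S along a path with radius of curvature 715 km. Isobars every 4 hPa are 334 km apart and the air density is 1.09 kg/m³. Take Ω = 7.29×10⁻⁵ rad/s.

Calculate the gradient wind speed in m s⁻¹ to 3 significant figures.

16.2 m s⁻¹

Coriolis parameter at 18°S:
f = 2Ω sin φ = 2 × 7.29×10⁻⁵ × sin 18° = 4.51×10⁻⁵ s⁻¹
Pressure gradient: |∂P/∂n| = 400 Pa / 334000 m = 1.20×10⁻³ Pa/m
Geostrophic speed: V_g = |∂P/∂n|/(fρ) = 1.20×10⁻³/(4.51×10⁻⁵ × 1.09) = 24.4 m/s
Around a low, centrifugal force acts outward with Coriolis, so pressure-gradient force balances both:
(1/ρ)|∂P/∂n| = fV + V²/R  →  V² + fR·V − fR·V_g = 0
With fR = 4.51×10⁻⁵ × 715×10³ m = 32.2 m/s:
V = [−fR + √((fR)² + 4 fR V_g)]/2 = [−32.2 + √(32.2² + 4×32.2×24.4)]/2 = 16.2 m/s
Subgeostrophic (V < V_g = 24.4 m/s), as expected around a low.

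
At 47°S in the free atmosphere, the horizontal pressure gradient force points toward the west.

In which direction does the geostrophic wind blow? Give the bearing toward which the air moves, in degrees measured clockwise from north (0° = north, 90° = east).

180°

The pressure-gradient force points toward the west (bearing 270°).
Geostrophic balance: in the Southern Hemisphere the Coriolis force deflects motion to the left, so the geostrophic wind blows 90° to the left of the pressure-gradient force (low pressure on the right).
Rotating 270° by 90° counterclockwise gives 180° — the wind blows toward the south.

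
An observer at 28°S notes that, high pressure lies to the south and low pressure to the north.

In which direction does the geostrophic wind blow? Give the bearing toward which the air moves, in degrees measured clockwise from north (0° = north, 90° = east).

270°

The pressure-gradient force points toward the north (bearing 000°).
Geostrophic balance: in the Southern Hemisphere the Coriolis force deflects motion to the left, so the geostrophic wind blows 90° to the left of the pressure-gradient force (low pressure on the right).
Rotating 000° by 90° counterclockwise gives 270° — the wind blows toward the west.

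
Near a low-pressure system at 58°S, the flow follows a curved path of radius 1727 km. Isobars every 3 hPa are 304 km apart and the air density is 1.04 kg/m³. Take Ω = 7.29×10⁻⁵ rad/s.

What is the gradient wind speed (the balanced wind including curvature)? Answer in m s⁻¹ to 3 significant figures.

Coriolis parameter at 58°S:
f = 2Ω sin φ = 2 × 7.29×10⁻⁵ × sin 58° = 1.24×10⁻⁴ s⁻¹
Pressure gradient: |∂P/∂n| = 300 Pa / 304000 m = 9.87×10⁻⁴ Pa/m
Geostrophic speed: V_g = |∂P/∂n|/(fρ) = 9.87×10⁻⁴/(1.24×10⁻⁴ × 1.04) = 7.67 m/s
Around a low, centrifugal force acts outward with Coriolis, so pressure-gradient force balances both:
(1/ρ)|∂P/∂n| = fV + V²/R  →  V² + fR·V − fR·V_g = 0
With fR = 1.24×10⁻⁴ × 1727×10³ m = 214 m/s:
V = [−fR + √((fR)² + 4 fR V_g)]/2 = [−214 + √(214² + 4×214×7.67)]/2 = 7.42 m/s
Subgeostrophic (V < V_g = 7.67 m/s), as expected around a low.

7.42 m s⁻¹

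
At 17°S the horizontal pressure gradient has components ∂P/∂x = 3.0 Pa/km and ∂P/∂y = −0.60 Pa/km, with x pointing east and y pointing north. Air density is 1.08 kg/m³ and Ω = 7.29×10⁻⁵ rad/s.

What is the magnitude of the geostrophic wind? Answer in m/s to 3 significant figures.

66.5 m/s

Coriolis parameter at 17°S:
f = 2Ω sin φ = 2 × 7.29×10⁻⁵ × sin 17° = 4.26×10⁻⁵ s⁻¹
In the Southern Hemisphere f is negative: f = −4.26×10⁻⁵ s⁻¹.
Component geostrophic relations (x east, y north):
u_g = −(1/(fρ)) ∂P/∂y,  v_g = (1/(fρ)) ∂P/∂x
u_g = −(−0.60×10⁻³)/(−4.26×10⁻⁵ × 1.08) = −13.0 m/s;  v_g = (3.0×10⁻³)/(−4.26×10⁻⁵ × 1.08) = −65.2 m/s
|V_g| = √(u_g² + v_g²) = 66.5 m/s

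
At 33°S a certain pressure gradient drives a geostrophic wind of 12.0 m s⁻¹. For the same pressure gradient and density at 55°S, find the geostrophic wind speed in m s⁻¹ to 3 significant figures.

With the same pressure gradient and density, V_g ∝ 1/f ∝ 1/sin φ.
V₂ = V₁ · sin φ₁ / sin φ₂ = 12.0 × sin 33° / sin 55°
V₂ = 12.0 × 0.5446/0.8192 = 7.98 m s⁻¹

7.98 m s⁻¹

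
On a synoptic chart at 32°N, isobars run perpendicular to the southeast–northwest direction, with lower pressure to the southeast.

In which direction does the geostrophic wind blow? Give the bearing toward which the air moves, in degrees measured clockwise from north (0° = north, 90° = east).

The pressure-gradient force points toward the southeast (bearing 135°).
Geostrophic balance: in the Northern Hemisphere the Coriolis force deflects motion to the right, so the geostrophic wind blows 90° to the right of the pressure-gradient force (low pressure on the left).
Rotating 135° by 90° clockwise gives 225° — the wind blows toward the southwest.

225°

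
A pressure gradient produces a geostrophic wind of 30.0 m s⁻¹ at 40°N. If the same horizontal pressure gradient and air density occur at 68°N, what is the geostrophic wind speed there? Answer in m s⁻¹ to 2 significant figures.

With the same pressure gradient and density, V_g ∝ 1/f ∝ 1/sin φ.
V₂ = V₁ · sin φ₁ / sin φ₂ = 30.0 × sin 40° / sin 68°
V₂ = 30.0 × 0.6428/0.9272 = 21 m s⁻¹

21 m s⁻¹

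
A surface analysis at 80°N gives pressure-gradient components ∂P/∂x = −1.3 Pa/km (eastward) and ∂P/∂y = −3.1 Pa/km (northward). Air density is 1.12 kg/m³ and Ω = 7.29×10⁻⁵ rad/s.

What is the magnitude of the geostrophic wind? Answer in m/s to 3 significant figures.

20.9 m/s

Coriolis parameter at 80°N:
f = 2Ω sin φ = 2 × 7.29×10⁻⁵ × sin 80° = 1.44×10⁻⁴ s⁻¹
Component geostrophic relations (x east, y north):
u_g = −(1/(fρ)) ∂P/∂y,  v_g = (1/(fρ)) ∂P/∂x
u_g = −(−3.1×10⁻³)/(1.44×10⁻⁴ × 1.12) = 19.3 m/s;  v_g = (−1.3×10⁻³)/(1.44×10⁻⁴ × 1.12) = −8.08 m/s
|V_g| = √(u_g² + v_g²) = 20.9 m/s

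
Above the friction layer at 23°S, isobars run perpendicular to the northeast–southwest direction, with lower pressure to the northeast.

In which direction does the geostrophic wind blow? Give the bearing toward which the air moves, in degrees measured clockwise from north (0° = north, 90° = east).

315°

The pressure-gradient force points toward the northeast (bearing 045°).
Geostrophic balance: in the Southern Hemisphere the Coriolis force deflects motion to the left, so the geostrophic wind blows 90° to the left of the pressure-gradient force (low pressure on the right).
Rotating 045° by 90° counterclockwise gives 315° — the wind blows toward the northwest.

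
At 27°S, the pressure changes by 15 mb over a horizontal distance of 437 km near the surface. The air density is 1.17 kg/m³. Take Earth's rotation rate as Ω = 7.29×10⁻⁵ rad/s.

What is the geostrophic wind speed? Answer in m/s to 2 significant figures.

44 m/s

Coriolis parameter at 27°S:
f = 2Ω sin φ = 2 × 7.29×10⁻⁵ × sin 27° = 6.62×10⁻⁵ s⁻¹
Pressure gradient: |∂P/∂n| = 1500 Pa / 437000 m = 3.43×10⁻³ Pa/m
Geostrophic balance (pressure-gradient force = Coriolis force):
V_g = (1/(fρ)) |∂P/∂n| = 3.43×10⁻³ / (6.62×10⁻⁵ × 1.17) = 44.3 m/s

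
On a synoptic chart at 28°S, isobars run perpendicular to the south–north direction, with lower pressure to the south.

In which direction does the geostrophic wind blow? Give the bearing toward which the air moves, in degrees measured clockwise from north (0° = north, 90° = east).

The pressure-gradient force points toward the south (bearing 180°).
Geostrophic balance: in the Southern Hemisphere the Coriolis force deflects motion to the left, so the geostrophic wind blows 90° to the left of the pressure-gradient force (low pressure on the right).
Rotating 180° by 90° counterclockwise gives 090° — the wind blows toward the east.

090°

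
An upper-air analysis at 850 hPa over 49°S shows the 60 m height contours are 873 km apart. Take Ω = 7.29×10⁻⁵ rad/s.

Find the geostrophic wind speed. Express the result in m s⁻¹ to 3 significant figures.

6.13 m s⁻¹

Coriolis parameter at 49°S:
f = 2Ω sin φ = 2 × 7.29×10⁻⁵ × sin 49° = 1.10×10⁻⁴ s⁻¹
Height gradient: |∂Z/∂n| = 60 m / 873000 m = 6.87×10⁻⁵
On a pressure surface, geostrophic balance gives V_g = (g/f)|∂Z/∂n|:
V_g = 9.81 × 6.87×10⁻⁵ / 1.10×10⁻⁴ = 6.13 m/s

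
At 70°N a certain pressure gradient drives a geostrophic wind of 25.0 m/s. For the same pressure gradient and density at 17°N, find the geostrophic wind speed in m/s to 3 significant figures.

With the same pressure gradient and density, V_g ∝ 1/f ∝ 1/sin φ.
V₂ = V₁ · sin φ₁ / sin φ₂ = 25.0 × sin 70° / sin 17°
V₂ = 25.0 × 0.9397/0.2924 = 80.4 m/s

80.4 m/s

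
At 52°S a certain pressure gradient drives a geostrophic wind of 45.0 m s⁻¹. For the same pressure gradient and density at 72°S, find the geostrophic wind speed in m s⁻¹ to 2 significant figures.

37 m s⁻¹

With the same pressure gradient and density, V_g ∝ 1/f ∝ 1/sin φ.
V₂ = V₁ · sin φ₁ / sin φ₂ = 45.0 × sin 52° / sin 72°
V₂ = 45.0 × 0.7880/0.9511 = 37 m s⁻¹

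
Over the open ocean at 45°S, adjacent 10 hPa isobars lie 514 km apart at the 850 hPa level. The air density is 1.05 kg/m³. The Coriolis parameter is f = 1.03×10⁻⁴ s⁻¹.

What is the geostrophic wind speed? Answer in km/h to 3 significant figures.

Pressure gradient: |∂P/∂n| = 1000 Pa / 514000 m = 1.95×10⁻³ Pa/m
Geostrophic balance (pressure-gradient force = Coriolis force):
V_g = (1/(fρ)) |∂P/∂n| = 1.95×10⁻³ / (1.03×10⁻⁴ × 1.05) = 18.0 m/s
Converting: 18.0 m/s × 3.6 = 64.8 km/h

64.8 km/h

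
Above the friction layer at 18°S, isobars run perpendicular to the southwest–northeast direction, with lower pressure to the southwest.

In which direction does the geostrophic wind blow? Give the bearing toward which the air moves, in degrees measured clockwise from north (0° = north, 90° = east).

135°

The pressure-gradient force points toward the southwest (bearing 225°).
Geostrophic balance: in the Southern Hemisphere the Coriolis force deflects motion to the left, so the geostrophic wind blows 90° to the left of the pressure-gradient force (low pressure on the right).
Rotating 225° by 90° counterclockwise gives 135° — the wind blows toward the southeast.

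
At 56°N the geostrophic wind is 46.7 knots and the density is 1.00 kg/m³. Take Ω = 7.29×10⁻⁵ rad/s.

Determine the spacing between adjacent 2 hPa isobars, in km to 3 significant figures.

68.9 km

Coriolis parameter at 56°N:
f = 2Ω sin φ = 2 × 7.29×10⁻⁵ × sin 56° = 1.21×10⁻⁴ s⁻¹
Wind speed in SI: 46.7 knots = 24.0 m/s
Geostrophic balance rearranged: |∂P/∂n| = f ρ V_g
|∂P/∂n| = 1.21×10⁻⁴ × 1.00 × 24.0 = 2.90×10⁻³ Pa/m
Isobar spacing: Δn = ΔP/|∂P/∂n| = 200 Pa / 2.90×10⁻³ Pa/m = 68872 m ≈ 68.9 km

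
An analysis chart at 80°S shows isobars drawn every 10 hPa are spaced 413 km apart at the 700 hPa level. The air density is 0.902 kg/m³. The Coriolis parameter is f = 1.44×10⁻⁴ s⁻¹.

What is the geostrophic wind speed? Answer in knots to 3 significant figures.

Pressure gradient: |∂P/∂n| = 1000 Pa / 413000 m = 2.42×10⁻³ Pa/m
Geostrophic balance (pressure-gradient force = Coriolis force):
V_g = (1/(fρ)) |∂P/∂n| = 2.42×10⁻³ / (1.44×10⁻⁴ × 0.902) = 18.6 m/s
Converting: 18.6 m/s × 1.944 = 36.2 knots

36.2 knots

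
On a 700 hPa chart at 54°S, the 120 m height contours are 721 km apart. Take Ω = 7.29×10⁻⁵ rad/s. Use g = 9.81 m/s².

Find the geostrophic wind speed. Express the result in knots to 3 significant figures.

26.9 knots

Coriolis parameter at 54°S:
f = 2Ω sin φ = 2 × 7.29×10⁻⁵ × sin 54° = 1.18×10⁻⁴ s⁻¹
Height gradient: |∂Z/∂n| = 120 m / 721000 m = 1.66×10⁻⁴
On a pressure surface, geostrophic balance gives V_g = (g/f)|∂Z/∂n|:
V_g = 9.81 × 1.66×10⁻⁴ / 1.18×10⁻⁴ = 13.8 m/s
Converting: 13.8 m/s × 1.944 = 26.9 knots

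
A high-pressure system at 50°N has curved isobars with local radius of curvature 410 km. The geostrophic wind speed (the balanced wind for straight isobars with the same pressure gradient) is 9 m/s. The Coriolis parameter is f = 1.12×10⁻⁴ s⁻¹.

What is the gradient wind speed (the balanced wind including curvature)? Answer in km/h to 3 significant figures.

44.2 km/h

Around a high, pressure-gradient force acts outward with centrifugal, so Coriolis balances both:
fV = (1/ρ)|∂P/∂n| + V²/R  →  V² − fR·V + fR·V_g = 0
With fR = 1.12×10⁻⁴ × 410×10³ m = 45.9 m/s:
V = [fR − √((fR)² − 4 fR V_g)]/2 = [45.9 − √(45.9² − 4×45.9×9)]/2 = 12.3 m/s
Supergeostrophic (V > V_g = 9 m/s), as expected around a high.
Converting: 12.3 m/s × 3.6 = 44.2 km/h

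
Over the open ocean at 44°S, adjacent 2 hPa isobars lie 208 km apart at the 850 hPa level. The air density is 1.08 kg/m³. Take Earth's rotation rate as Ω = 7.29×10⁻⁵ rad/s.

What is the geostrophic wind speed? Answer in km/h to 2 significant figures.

Coriolis parameter at 44°S:
f = 2Ω sin φ = 2 × 7.29×10⁻⁵ × sin 44° = 1.01×10⁻⁴ s⁻¹
Pressure gradient: |∂P/∂n| = 200 Pa / 208000 m = 9.62×10⁻⁴ Pa/m
Geostrophic balance (pressure-gradient force = Coriolis force):
V_g = (1/(fρ)) |∂P/∂n| = 9.62×10⁻⁴ / (1.01×10⁻⁴ × 1.08) = 8.79 m/s
Converting: 8.79 m/s × 3.6 = 32 km/h

32 km/h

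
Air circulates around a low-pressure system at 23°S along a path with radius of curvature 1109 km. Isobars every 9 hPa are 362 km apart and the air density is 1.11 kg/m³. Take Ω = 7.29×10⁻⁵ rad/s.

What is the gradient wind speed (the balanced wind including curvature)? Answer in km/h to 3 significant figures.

Coriolis parameter at 23°S:
f = 2Ω sin φ = 2 × 7.29×10⁻⁵ × sin 23° = 5.70×10⁻⁵ s⁻¹
Pressure gradient: |∂P/∂n| = 900 Pa / 362000 m = 2.49×10⁻³ Pa/m
Geostrophic speed: V_g = |∂P/∂n|/(fρ) = 2.49×10⁻³/(5.70×10⁻⁵ × 1.11) = 39.3 m/s
Around a low, centrifugal force acts outward with Coriolis, so pressure-gradient force balances both:
(1/ρ)|∂P/∂n| = fV + V²/R  →  V² + fR·V − fR·V_g = 0
With fR = 5.70×10⁻⁵ × 1109×10³ m = 63.2 m/s:
V = [−fR + √((fR)² + 4 fR V_g)]/2 = [−63.2 + √(63.2² + 4×63.2×39.3)]/2 = 27.4 m/s
Subgeostrophic (V < V_g = 39.3 m/s), as expected around a low.
Converting: 27.4 m/s × 3.6 = 98.7 km/h

98.7 km/h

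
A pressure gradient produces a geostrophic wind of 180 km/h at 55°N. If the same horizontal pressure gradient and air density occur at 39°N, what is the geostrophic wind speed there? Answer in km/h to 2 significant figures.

With the same pressure gradient and density, V_g ∝ 1/f ∝ 1/sin φ.
V₂ = V₁ · sin φ₁ / sin φ₂ = 180 × sin 55° / sin 39°
V₂ = 180 × 0.8192/0.6293 = 230 km/h

230 km/h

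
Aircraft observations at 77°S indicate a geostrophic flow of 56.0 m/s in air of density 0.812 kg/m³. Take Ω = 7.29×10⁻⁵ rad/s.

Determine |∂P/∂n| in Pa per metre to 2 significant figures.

Coriolis parameter at 77°S:
f = 2Ω sin φ = 2 × 7.29×10⁻⁵ × sin 77° = 1.42×10⁻⁴ s⁻¹
Geostrophic balance rearranged: |∂P/∂n| = f ρ V_g
|∂P/∂n| = 1.42×10⁻⁴ × 0.812 × 56.0 = 6.46×10⁻³ Pa/m

6.5×10⁻³ Pa/m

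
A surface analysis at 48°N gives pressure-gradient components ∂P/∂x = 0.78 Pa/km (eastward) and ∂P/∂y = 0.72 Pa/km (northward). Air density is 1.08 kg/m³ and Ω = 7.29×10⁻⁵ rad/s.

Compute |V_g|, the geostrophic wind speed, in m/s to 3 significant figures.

9.07 m/s

Coriolis parameter at 48°N:
f = 2Ω sin φ = 2 × 7.29×10⁻⁵ × sin 48° = 1.08×10⁻⁴ s⁻¹
Component geostrophic relations (x east, y north):
u_g = −(1/(fρ)) ∂P/∂y,  v_g = (1/(fρ)) ∂P/∂x
u_g = −(0.72×10⁻³)/(1.08×10⁻⁴ × 1.08) = −6.15 m/s;  v_g = (0.78×10⁻³)/(1.08×10⁻⁴ × 1.08) = 6.67 m/s
|V_g| = √(u_g² + v_g²) = 9.07 m/s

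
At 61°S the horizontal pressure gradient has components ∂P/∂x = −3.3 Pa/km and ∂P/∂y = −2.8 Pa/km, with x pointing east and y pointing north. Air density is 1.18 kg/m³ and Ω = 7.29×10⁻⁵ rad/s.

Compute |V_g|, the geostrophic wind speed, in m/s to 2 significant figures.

29 m/s

Coriolis parameter at 61°S:
f = 2Ω sin φ = 2 × 7.29×10⁻⁵ × sin 61° = 1.28×10⁻⁴ s⁻¹
In the Southern Hemisphere f is negative: f = −1.28×10⁻⁴ s⁻¹.
Component geostrophic relations (x east, y north):
u_g = −(1/(fρ)) ∂P/∂y,  v_g = (1/(fρ)) ∂P/∂x
u_g = −(−2.8×10⁻³)/(−1.28×10⁻⁴ × 1.18) = −18.6 m/s;  v_g = (−3.3×10⁻³)/(−1.28×10⁻⁴ × 1.18) = 21.9 m/s
|V_g| = √(u_g² + v_g²) = 28.8 m/s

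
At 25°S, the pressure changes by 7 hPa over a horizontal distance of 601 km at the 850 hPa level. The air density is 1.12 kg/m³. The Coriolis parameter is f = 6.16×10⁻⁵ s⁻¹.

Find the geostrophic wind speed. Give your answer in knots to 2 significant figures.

Pressure gradient: |∂P/∂n| = 700 Pa / 601000 m = 1.16×10⁻³ Pa/m
Geostrophic balance (pressure-gradient force = Coriolis force):
V_g = (1/(fρ)) |∂P/∂n| = 1.16×10⁻³ / (6.16×10⁻⁵ × 1.12) = 16.9 m/s
Converting: 16.9 m/s × 1.944 = 33 knots

33 knots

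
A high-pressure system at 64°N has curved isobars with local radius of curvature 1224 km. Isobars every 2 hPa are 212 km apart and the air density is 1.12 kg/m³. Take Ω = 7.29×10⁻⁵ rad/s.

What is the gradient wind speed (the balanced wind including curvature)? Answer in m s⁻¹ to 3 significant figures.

Coriolis parameter at 64°N:
f = 2Ω sin φ = 2 × 7.29×10⁻⁵ × sin 64° = 1.31×10⁻⁴ s⁻¹
Pressure gradient: |∂P/∂n| = 200 Pa / 212000 m = 9.43×10⁻⁴ Pa/m
Geostrophic speed: V_g = |∂P/∂n|/(fρ) = 9.43×10⁻⁴/(1.31×10⁻⁴ × 1.12) = 6.43 m/s
Around a high, pressure-gradient force acts outward with centrifugal, so Coriolis balances both:
fV = (1/ρ)|∂P/∂n| + V²/R  →  V² − fR·V + fR·V_g = 0
With fR = 1.31×10⁻⁴ × 1224×10³ m = 160 m/s:
V = [fR − √((fR)² − 4 fR V_g)]/2 = [160 − √(160² − 4×160×6.43)]/2 = 6.71 m/s
Supergeostrophic (V > V_g = 6.43 m/s), as expected around a high.

6.71 m s⁻¹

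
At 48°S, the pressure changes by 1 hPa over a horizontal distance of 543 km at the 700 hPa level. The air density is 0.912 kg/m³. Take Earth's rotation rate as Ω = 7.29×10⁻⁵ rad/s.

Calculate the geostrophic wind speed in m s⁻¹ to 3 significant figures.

Coriolis parameter at 48°S:
f = 2Ω sin φ = 2 × 7.29×10⁻⁵ × sin 48° = 1.08×10⁻⁴ s⁻¹
Pressure gradient: |∂P/∂n| = 100 Pa / 543000 m = 1.84×10⁻⁴ Pa/m
Geostrophic balance (pressure-gradient force = Coriolis force):
V_g = (1/(fρ)) |∂P/∂n| = 1.84×10⁻⁴ / (1.08×10⁻⁴ × 0.912) = 1.86 m/s

1.86 m s⁻¹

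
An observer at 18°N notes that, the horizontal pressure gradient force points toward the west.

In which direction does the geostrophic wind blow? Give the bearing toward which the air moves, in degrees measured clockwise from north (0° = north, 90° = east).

The pressure-gradient force points toward the west (bearing 270°).
Geostrophic balance: in the Northern Hemisphere the Coriolis force deflects motion to the right, so the geostrophic wind blows 90° to the right of the pressure-gradient force (low pressure on the left).
Rotating 270° by 90° clockwise gives 000° — the wind blows toward the north.

000°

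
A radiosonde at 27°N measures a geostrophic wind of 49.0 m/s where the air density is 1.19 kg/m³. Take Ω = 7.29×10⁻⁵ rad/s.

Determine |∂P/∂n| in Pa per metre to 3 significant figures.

Coriolis parameter at 27°N:
f = 2Ω sin φ = 2 × 7.29×10⁻⁵ × sin 27° = 6.62×10⁻⁵ s⁻¹
Geostrophic balance rearranged: |∂P/∂n| = f ρ V_g
|∂P/∂n| = 6.62×10⁻⁵ × 1.19 × 49.0 = 3.86×10⁻³ Pa/m

3.86×10⁻³ Pa/m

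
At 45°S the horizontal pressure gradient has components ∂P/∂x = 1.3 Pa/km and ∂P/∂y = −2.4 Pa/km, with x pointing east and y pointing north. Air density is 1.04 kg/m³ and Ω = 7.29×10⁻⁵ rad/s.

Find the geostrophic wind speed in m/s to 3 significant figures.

Coriolis parameter at 45°S:
f = 2Ω sin φ = 2 × 7.29×10⁻⁵ × sin 45° = 1.03×10⁻⁴ s⁻¹
In the Southern Hemisphere f is negative: f = −1.03×10⁻⁴ s⁻¹.
Component geostrophic relations (x east, y north):
u_g = −(1/(fρ)) ∂P/∂y,  v_g = (1/(fρ)) ∂P/∂x
u_g = −(−2.4×10⁻³)/(−1.03×10⁻⁴ × 1.04) = −22.4 m/s;  v_g = (1.3×10⁻³)/(−1.03×10⁻⁴ × 1.04) = −12.1 m/s
|V_g| = √(u_g² + v_g²) = 25.5 m/s

25.5 m/s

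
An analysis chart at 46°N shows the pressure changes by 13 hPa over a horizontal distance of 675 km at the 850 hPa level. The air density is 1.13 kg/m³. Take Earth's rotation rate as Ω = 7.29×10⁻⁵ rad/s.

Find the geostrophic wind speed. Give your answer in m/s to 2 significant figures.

Coriolis parameter at 46°N:
f = 2Ω sin φ = 2 × 7.29×10⁻⁵ × sin 46° = 1.05×10⁻⁴ s⁻¹
Pressure gradient: |∂P/∂n| = 1300 Pa / 675000 m = 1.93×10⁻³ Pa/m
Geostrophic balance (pressure-gradient force = Coriolis force):
V_g = (1/(fρ)) |∂P/∂n| = 1.93×10⁻³ / (1.05×10⁻⁴ × 1.13) = 16.3 m/s

16 m/s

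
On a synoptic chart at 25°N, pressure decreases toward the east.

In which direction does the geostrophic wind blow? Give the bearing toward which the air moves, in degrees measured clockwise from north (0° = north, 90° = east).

The pressure-gradient force points toward the east (bearing 090°).
Geostrophic balance: in the Northern Hemisphere the Coriolis force deflects motion to the right, so the geostrophic wind blows 90° to the right of the pressure-gradient force (low pressure on the left).
Rotating 090° by 90° clockwise gives 180° — the wind blows toward the south.

180°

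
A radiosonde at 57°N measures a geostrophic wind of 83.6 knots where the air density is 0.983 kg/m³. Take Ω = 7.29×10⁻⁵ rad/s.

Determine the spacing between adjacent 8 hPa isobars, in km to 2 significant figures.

150 km

Coriolis parameter at 57°N:
f = 2Ω sin φ = 2 × 7.29×10⁻⁵ × sin 57° = 1.22×10⁻⁴ s⁻¹
Wind speed in SI: 83.6 knots = 43.0 m/s
Geostrophic balance rearranged: |∂P/∂n| = f ρ V_g
|∂P/∂n| = 1.22×10⁻⁴ × 0.983 × 43.0 = 5.17×10⁻³ Pa/m
Isobar spacing: Δn = ΔP/|∂P/∂n| = 800 Pa / 5.17×10⁻³ Pa/m = 154754 m ≈ 150 km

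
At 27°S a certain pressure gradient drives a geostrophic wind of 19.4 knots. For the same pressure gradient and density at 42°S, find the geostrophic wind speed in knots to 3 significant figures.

With the same pressure gradient and density, V_g ∝ 1/f ∝ 1/sin φ.
V₂ = V₁ · sin φ₁ / sin φ₂ = 19.4 × sin 27° / sin 42°
V₂ = 19.4 × 0.4540/0.6691 = 13.2 knots

13.2 knots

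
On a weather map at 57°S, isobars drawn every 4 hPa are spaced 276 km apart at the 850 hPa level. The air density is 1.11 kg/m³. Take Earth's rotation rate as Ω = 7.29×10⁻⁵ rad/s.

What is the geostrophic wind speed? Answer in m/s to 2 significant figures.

Coriolis parameter at 57°S:
f = 2Ω sin φ = 2 × 7.29×10⁻⁵ × sin 57° = 1.22×10⁻⁴ s⁻¹
Pressure gradient: |∂P/∂n| = 400 Pa / 276000 m = 1.45×10⁻³ Pa/m
Geostrophic balance (pressure-gradient force = Coriolis force):
V_g = (1/(fρ)) |∂P/∂n| = 1.45×10⁻³ / (1.22×10⁻⁴ × 1.11) = 10.7 m/s

11 m/s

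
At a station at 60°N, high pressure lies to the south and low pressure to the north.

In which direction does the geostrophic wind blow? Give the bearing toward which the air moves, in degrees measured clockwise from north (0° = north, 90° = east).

090°

The pressure-gradient force points toward the north (bearing 000°).
Geostrophic balance: in the Northern Hemisphere the Coriolis force deflects motion to the right, so the geostrophic wind blows 90° to the right of the pressure-gradient force (low pressure on the left).
Rotating 000° by 90° clockwise gives 090° — the wind blows toward the east.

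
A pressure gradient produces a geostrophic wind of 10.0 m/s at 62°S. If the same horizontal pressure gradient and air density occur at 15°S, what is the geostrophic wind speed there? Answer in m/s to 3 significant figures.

With the same pressure gradient and density, V_g ∝ 1/f ∝ 1/sin φ.
V₂ = V₁ · sin φ₁ / sin φ₂ = 10.0 × sin 62° / sin 15°
V₂ = 10.0 × 0.8829/0.2588 = 34.1 m/s

34.1 m/s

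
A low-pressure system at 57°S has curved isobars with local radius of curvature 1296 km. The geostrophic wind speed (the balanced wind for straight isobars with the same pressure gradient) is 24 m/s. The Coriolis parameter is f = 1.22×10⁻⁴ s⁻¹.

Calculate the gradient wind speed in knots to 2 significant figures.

Around a low, centrifugal force acts outward with Coriolis, so pressure-gradient force balances both:
(1/ρ)|∂P/∂n| = fV + V²/R  →  V² + fR·V − fR·V_g = 0
With fR = 1.22×10⁻⁴ × 1296×10³ m = 158 m/s:
V = [−fR + √((fR)² + 4 fR V_g)]/2 = [−158 + √(158² + 4×158×24)]/2 = 21.2 m/s
Subgeostrophic (V < V_g = 24 m/s), as expected around a low.
Converting: 21.2 m/s × 1.944 = 41 knots

41 knots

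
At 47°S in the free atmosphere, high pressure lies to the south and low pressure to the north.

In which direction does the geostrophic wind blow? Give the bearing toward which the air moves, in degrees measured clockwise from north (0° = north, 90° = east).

270°

The pressure-gradient force points toward the north (bearing 000°).
Geostrophic balance: in the Southern Hemisphere the Coriolis force deflects motion to the left, so the geostrophic wind blows 90° to the left of the pressure-gradient force (low pressure on the right).
Rotating 000° by 90° counterclockwise gives 270° — the wind blows toward the west.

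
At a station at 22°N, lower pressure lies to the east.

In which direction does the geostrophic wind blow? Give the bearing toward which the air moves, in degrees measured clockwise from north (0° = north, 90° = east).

The pressure-gradient force points toward the east (bearing 090°).
Geostrophic balance: in the Northern Hemisphere the Coriolis force deflects motion to the right, so the geostrophic wind blows 90° to the right of the pressure-gradient force (low pressure on the left).
Rotating 090° by 90° clockwise gives 180° — the wind blows toward the south.

180°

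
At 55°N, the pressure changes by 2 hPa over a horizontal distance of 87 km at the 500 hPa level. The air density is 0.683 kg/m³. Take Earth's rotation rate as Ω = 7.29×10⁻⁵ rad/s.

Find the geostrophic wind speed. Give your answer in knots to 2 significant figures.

55 knots

Coriolis parameter at 55°N:
f = 2Ω sin φ = 2 × 7.29×10⁻⁵ × sin 55° = 1.19×10⁻⁴ s⁻¹
Pressure gradient: |∂P/∂n| = 200 Pa / 87000 m = 2.30×10⁻³ Pa/m
Geostrophic balance (pressure-gradient force = Coriolis force):
V_g = (1/(fρ)) |∂P/∂n| = 2.30×10⁻³ / (1.19×10⁻⁴ × 0.683) = 28.2 m/s
Converting: 28.2 m/s × 1.944 = 55 knots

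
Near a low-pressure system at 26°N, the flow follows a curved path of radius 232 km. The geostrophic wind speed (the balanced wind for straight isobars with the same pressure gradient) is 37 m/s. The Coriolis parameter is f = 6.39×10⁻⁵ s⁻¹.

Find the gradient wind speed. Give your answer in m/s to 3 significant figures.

Around a low, centrifugal force acts outward with Coriolis, so pressure-gradient force balances both:
(1/ρ)|∂P/∂n| = fV + V²/R  →  V² + fR·V − fR·V_g = 0
With fR = 6.39×10⁻⁵ × 232×10³ m = 14.8 m/s:
V = [−fR + √((fR)² + 4 fR V_g)]/2 = [−14.8 + √(14.8² + 4×14.8×37)]/2 = 17.2 m/s
Subgeostrophic (V < V_g = 37 m/s), as expected around a low.

17.2 m/s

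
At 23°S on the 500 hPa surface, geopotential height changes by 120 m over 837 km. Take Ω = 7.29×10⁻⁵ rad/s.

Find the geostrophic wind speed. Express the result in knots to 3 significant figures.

Coriolis parameter at 23°S:
f = 2Ω sin φ = 2 × 7.29×10⁻⁵ × sin 23° = 5.70×10⁻⁵ s⁻¹
Height gradient: |∂Z/∂n| = 120 m / 837000 m = 1.43×10⁻⁴
On a pressure surface, geostrophic balance gives V_g = (g/f)|∂Z/∂n|:
V_g = 9.81 × 1.43×10⁻⁴ / 5.70×10⁻⁵ = 24.7 m/s
Converting: 24.7 m/s × 1.944 = 48.0 knots

48.0 knots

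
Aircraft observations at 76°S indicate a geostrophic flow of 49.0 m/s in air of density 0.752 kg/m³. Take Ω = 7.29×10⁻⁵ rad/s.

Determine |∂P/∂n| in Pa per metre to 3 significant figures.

5.21×10⁻³ Pa/m

Coriolis parameter at 76°S:
f = 2Ω sin φ = 2 × 7.29×10⁻⁵ × sin 76° = 1.41×10⁻⁴ s⁻¹
Geostrophic balance rearranged: |∂P/∂n| = f ρ V_g
|∂P/∂n| = 1.41×10⁻⁴ × 0.752 × 49.0 = 5.21×10⁻³ Pa/m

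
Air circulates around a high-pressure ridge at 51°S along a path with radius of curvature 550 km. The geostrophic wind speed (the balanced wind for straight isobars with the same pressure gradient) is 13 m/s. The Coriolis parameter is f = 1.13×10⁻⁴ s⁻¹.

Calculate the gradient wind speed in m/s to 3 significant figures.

18.5 m/s

Around a high, pressure-gradient force acts outward with centrifugal, so Coriolis balances both:
fV = (1/ρ)|∂P/∂n| + V²/R  →  V² − fR·V + fR·V_g = 0
With fR = 1.13×10⁻⁴ × 550×10³ m = 62.2 m/s:
V = [fR − √((fR)² − 4 fR V_g)]/2 = [62.2 − √(62.2² − 4×62.2×13)]/2 = 18.5 m/s
Supergeostrophic (V > V_g = 13 m/s), as expected around a high.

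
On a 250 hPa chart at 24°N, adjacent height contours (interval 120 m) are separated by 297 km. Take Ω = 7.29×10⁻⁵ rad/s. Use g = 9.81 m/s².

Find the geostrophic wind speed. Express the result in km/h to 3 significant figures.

Coriolis parameter at 24°N:
f = 2Ω sin φ = 2 × 7.29×10⁻⁵ × sin 24° = 5.93×10⁻⁵ s⁻¹
Height gradient: |∂Z/∂n| = 120 m / 297000 m = 4.04×10⁻⁴
On a pressure surface, geostrophic balance gives V_g = (g/f)|∂Z/∂n|:
V_g = 9.81 × 4.04×10⁻⁴ / 5.93×10⁻⁵ = 66.8 m/s
Converting: 66.8 m/s × 3.6 = 241 km/h

241 km/h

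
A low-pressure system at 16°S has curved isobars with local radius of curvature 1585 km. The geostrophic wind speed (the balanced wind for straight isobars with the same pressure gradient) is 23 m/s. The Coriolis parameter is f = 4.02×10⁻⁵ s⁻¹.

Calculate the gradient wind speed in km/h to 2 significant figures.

Around a low, centrifugal force acts outward with Coriolis, so pressure-gradient force balances both:
(1/ρ)|∂P/∂n| = fV + V²/R  →  V² + fR·V − fR·V_g = 0
With fR = 4.02×10⁻⁵ × 1585×10³ m = 63.7 m/s:
V = [−fR + √((fR)² + 4 fR V_g)]/2 = [−63.7 + √(63.7² + 4×63.7×23)]/2 = 17.9 m/s
Subgeostrophic (V < V_g = 23 m/s), as expected around a low.
Converting: 17.9 m/s × 3.6 = 65 km/h

65 km/h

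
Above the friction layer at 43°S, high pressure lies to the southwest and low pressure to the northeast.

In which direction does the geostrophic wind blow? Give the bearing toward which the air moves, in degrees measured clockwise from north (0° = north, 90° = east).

The pressure-gradient force points toward the northeast (bearing 045°).
Geostrophic balance: in the Southern Hemisphere the Coriolis force deflects motion to the left, so the geostrophic wind blows 90° to the left of the pressure-gradient force (low pressure on the right).
Rotating 045° by 90° counterclockwise gives 315° — the wind blows toward the northwest.

315°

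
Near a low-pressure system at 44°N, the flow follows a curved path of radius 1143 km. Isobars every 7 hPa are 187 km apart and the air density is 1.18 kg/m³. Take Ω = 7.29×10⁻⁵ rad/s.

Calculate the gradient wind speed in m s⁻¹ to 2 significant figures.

26 m s⁻¹

Coriolis parameter at 44°N:
f = 2Ω sin φ = 2 × 7.29×10⁻⁵ × sin 44° = 1.01×10⁻⁴ s⁻¹
Pressure gradient: |∂P/∂n| = 700 Pa / 187000 m = 3.74×10⁻³ Pa/m
Geostrophic speed: V_g = |∂P/∂n|/(fρ) = 3.74×10⁻³/(1.01×10⁻⁴ × 1.18) = 31.3 m/s
Around a low, centrifugal force acts outward with Coriolis, so pressure-gradient force balances both:
(1/ρ)|∂P/∂n| = fV + V²/R  →  V² + fR·V − fR·V_g = 0
With fR = 1.01×10⁻⁴ × 1143×10³ m = 116 m/s:
V = [−fR + √((fR)² + 4 fR V_g)]/2 = [−116 + √(116² + 4×116×31.3)]/2 = 25.6 m/s
Subgeostrophic (V < V_g = 31.3 m/s), as expected around a low.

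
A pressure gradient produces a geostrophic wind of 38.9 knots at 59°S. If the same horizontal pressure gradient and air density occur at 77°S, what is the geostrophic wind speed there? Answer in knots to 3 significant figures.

With the same pressure gradient and density, V_g ∝ 1/f ∝ 1/sin φ.
V₂ = V₁ · sin φ₁ / sin φ₂ = 38.9 × sin 59° / sin 77°
V₂ = 38.9 × 0.8572/0.9744 = 34.2 knots

34.2 knots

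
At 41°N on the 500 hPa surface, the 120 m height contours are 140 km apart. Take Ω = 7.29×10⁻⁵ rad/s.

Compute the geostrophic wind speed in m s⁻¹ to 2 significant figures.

Coriolis parameter at 41°N:
f = 2Ω sin φ = 2 × 7.29×10⁻⁵ × sin 41° = 9.57×10⁻⁵ s⁻¹
Height gradient: |∂Z/∂n| = 120 m / 140000 m = 8.57×10⁻⁴
On a pressure surface, geostrophic balance gives V_g = (g/f)|∂Z/∂n|:
V_g = 9.81 × 8.57×10⁻⁴ / 9.57×10⁻⁵ = 87.9 m/s

88 m s⁻¹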